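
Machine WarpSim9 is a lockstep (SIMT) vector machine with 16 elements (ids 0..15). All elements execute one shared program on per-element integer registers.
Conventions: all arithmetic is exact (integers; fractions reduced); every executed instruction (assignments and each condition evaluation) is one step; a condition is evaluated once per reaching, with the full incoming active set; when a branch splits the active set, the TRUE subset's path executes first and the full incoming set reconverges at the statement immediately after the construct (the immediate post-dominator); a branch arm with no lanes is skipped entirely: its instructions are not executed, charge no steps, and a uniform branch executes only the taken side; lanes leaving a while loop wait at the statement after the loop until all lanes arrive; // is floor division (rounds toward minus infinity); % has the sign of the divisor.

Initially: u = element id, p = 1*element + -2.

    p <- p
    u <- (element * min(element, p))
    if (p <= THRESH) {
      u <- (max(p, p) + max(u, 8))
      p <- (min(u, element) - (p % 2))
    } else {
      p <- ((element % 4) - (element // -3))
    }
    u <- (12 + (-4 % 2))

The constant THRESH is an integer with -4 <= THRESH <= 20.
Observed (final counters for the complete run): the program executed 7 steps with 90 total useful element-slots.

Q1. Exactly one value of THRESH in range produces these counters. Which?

Answer: THRESH = 7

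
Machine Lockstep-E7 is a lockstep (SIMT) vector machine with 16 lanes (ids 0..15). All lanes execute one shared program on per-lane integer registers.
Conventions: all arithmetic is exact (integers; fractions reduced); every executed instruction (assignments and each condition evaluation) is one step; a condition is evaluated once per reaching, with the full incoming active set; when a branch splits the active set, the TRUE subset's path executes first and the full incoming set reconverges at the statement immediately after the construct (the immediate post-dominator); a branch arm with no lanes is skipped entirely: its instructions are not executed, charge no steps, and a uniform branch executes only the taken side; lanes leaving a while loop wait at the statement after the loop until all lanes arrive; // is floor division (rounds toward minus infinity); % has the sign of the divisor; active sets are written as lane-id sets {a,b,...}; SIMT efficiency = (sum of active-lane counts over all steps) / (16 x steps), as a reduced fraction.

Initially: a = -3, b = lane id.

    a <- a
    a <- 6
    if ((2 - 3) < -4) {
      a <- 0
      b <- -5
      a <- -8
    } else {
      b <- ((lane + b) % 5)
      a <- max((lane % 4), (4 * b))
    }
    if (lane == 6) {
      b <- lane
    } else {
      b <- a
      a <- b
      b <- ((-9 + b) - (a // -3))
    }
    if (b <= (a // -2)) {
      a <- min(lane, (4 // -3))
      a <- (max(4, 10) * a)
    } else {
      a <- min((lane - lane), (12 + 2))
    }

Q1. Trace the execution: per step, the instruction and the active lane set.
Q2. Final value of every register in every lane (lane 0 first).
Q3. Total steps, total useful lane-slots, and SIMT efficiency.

step 0: a <- a                       {0,1,2,3,4,5,6,7,8,9,10,11,12,13,14,15}
step 1: a <- 6                       {0,1,2,3,4,5,6,7,8,9,10,11,12,13,14,15}
step 2: eval ((2 - 3) < -4)          {0,1,2,3,4,5,6,7,8,9,10,11,12,13,14,15}
step 3: b <- ((lane + b) % 5)        {0,1,2,3,4,5,6,7,8,9,10,11,12,13,14,15}
step 4: a <- max((lane % 4), (4 * b)) {0,1,2,3,4,5,6,7,8,9,10,11,12,13,14,15}
step 5: eval (lane == 6)             {0,1,2,3,4,5,6,7,8,9,10,11,12,13,14,15}
step 6: b <- lane                    {6}
step 7: b <- a                       {0,1,2,3,4,5,7,8,9,10,11,12,13,14,15}
step 8: a <- b                       {0,1,2,3,4,5,7,8,9,10,11,12,13,14,15}
step 9: b <- ((-9 + b) - (a // -3))  {0,1,2,3,4,5,7,8,9,10,11,12,13,14,15}
step 10: eval (b <= (a // -2))        {0,1,2,3,4,5,6,7,8,9,10,11,12,13,14,15}
step 11: a <- min(lane, (4 // -3))    {0,3,5,8,10,13,15}
step 12: a <- (max(4, 10) * a)        {0,3,5,8,10,13,15}
step 13: a <- min((lane - lane), (12 + 2)) {1,2,4,6,7,9,11,12,14}

Answer: 14 steps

a: -20,0,0,-20,0,-20,0,0,-20,0,-20,0,0,-20,0,-20
b: -9,2,13,-3,7,-7,6,13,-3,7,-6,2,13,-3,7,-5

steps = 14; useful = 181; efficiency = 181/224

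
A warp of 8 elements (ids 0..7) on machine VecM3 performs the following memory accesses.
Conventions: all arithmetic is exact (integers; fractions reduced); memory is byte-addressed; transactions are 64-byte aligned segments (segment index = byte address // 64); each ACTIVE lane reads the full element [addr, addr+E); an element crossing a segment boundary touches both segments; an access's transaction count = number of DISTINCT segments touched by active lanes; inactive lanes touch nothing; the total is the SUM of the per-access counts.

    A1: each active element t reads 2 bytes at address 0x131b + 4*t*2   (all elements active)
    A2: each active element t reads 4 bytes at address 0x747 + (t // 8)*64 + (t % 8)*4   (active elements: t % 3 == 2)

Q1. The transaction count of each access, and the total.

A1: 2 transactions
A2: 1 transaction

Answer: 2,1; total 3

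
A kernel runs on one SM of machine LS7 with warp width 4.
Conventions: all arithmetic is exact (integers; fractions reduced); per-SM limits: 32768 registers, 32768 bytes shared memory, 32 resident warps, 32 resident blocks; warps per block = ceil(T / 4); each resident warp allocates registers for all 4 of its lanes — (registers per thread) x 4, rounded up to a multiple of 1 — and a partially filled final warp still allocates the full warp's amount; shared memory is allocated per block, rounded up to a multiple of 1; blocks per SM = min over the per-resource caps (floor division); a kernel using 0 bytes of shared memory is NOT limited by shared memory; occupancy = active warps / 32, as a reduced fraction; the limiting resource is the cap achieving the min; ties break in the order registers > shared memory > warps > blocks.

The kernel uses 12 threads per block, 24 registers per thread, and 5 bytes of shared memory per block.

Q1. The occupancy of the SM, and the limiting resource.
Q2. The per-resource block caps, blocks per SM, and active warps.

Answer: occupancy 15/16, limited by warps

registers: 113 blocks
shared memory: 6553 blocks
warps: 10 blocks
blocks: 32 blocks

Answer: 10 blocks, 30 active warps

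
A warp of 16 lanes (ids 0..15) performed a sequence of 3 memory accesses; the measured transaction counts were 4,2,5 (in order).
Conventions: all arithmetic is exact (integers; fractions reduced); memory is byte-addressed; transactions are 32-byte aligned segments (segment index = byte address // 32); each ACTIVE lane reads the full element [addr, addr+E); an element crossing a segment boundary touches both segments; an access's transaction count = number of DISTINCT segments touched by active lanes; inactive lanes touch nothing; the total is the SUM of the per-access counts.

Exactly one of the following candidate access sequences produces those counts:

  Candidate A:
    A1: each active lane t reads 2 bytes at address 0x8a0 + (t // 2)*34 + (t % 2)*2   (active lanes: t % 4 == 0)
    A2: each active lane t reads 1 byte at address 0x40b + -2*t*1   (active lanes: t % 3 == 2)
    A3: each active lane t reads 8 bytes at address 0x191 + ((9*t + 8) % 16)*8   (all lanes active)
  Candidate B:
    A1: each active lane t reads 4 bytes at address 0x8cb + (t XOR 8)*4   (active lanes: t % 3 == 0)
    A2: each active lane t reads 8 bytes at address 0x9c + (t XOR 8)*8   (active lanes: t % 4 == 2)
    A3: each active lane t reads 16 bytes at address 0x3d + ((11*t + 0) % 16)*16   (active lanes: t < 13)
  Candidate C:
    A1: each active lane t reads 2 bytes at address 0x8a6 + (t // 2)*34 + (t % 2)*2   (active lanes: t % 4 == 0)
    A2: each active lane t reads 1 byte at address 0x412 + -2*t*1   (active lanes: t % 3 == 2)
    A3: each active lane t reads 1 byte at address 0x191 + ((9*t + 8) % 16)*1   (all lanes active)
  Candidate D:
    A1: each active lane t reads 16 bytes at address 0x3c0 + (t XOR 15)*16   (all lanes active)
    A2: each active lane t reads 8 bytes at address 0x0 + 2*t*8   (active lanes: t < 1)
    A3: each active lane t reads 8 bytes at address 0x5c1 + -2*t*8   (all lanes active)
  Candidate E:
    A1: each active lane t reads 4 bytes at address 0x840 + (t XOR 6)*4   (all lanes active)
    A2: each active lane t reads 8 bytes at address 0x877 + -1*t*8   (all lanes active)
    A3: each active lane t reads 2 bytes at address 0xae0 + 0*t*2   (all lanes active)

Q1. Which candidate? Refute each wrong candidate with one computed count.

B: A1 gives 3 transactions, not 4
C: A3 gives 2 transactions, not 5
D: A1 gives 8 transactions, not 4
E: A1 gives 2 transactions, not 4
A: all counts match (4,2,5)

Answer: A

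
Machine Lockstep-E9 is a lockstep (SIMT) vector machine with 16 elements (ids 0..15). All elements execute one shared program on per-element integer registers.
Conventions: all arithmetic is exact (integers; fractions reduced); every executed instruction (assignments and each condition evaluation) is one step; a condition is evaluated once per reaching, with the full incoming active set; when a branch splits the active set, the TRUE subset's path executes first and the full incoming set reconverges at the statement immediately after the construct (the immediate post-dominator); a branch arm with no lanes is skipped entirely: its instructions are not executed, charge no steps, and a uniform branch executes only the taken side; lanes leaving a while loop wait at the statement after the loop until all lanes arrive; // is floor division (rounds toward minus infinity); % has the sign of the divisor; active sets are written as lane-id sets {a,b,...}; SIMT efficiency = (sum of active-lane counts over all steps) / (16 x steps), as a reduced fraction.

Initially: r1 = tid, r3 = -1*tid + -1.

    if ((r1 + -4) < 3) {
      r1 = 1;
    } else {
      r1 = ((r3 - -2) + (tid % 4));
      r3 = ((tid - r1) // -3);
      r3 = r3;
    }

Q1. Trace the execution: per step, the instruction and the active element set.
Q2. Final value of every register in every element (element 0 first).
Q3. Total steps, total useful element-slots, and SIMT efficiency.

step 0: eval ((r1 + -4) < 3)         {0,1,2,3,4,5,6,7,8,9,10,11,12,13,14,15}
step 1: r1 <- 1                      {0,1,2,3,4,5,6}
step 2: r1 <- ((r3 - -2) + (tid % 4)) {7,8,9,10,11,12,13,14,15}
step 3: r3 <- ((tid - r1) // -3)     {7,8,9,10,11,12,13,14,15}
step 4: r3 <- r3                     {7,8,9,10,11,12,13,14,15}

Answer: 5 steps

r1: 1,1,1,1,1,1,1,-3,-7,-7,-7,-7,-11,-11,-11,-11
r3: -1,-2,-3,-4,-5,-6,-7,-4,-5,-6,-6,-6,-8,-8,-9,-9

steps = 5; useful = 50; efficiency = 50/80 = 5/8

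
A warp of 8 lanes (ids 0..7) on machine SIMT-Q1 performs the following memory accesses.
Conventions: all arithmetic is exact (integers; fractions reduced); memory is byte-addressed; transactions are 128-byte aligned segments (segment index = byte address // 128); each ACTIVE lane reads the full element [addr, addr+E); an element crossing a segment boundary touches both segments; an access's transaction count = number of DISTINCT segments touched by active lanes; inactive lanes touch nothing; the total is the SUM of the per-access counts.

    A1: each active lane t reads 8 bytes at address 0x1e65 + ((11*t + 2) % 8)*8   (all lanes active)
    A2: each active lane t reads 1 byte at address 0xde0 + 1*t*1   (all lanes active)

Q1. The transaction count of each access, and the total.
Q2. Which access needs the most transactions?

A1: 2 transactions
A2: 1 transaction

Answer: 2,1; total 3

Answer: A1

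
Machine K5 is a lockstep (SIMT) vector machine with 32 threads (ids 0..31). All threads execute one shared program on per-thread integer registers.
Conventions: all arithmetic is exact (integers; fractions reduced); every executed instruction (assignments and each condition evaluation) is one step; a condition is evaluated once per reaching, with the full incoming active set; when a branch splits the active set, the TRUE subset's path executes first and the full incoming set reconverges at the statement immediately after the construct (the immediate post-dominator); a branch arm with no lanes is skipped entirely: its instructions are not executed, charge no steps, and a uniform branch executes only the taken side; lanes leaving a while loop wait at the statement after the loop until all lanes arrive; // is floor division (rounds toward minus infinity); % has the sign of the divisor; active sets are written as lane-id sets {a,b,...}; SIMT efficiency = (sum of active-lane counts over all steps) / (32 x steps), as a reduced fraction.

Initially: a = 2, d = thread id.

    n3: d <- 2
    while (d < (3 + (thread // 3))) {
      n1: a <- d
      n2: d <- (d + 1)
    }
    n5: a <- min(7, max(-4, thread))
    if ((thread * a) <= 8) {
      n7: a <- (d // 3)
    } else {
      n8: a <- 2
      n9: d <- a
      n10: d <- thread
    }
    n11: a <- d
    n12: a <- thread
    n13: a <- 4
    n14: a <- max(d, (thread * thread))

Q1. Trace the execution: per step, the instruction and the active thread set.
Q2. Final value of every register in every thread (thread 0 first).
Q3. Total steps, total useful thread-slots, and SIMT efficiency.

step 0: d <- 2                       {0,1,2,3,4,5,6,7,8,9,10,11,12,13,14,15,16,17,18,19,20,21,22,23,24,25,26,27,28,29,30,31}
step 1: eval (d < (3 + (thread // 3))) {0,1,2,3,4,5,6,7,8,9,10,11,12,13,14,15,16,17,18,19,20,21,22,23,24,25,26,27,28,29,30,31}
step 2: a <- d                       {0,1,2,3,4,5,6,7,8,9,10,11,12,13,14,15,16,17,18,19,20,21,22,23,24,25,26,27,28,29,30,31}
step 3: d <- (d + 1)                 {0,1,2,3,4,5,6,7,8,9,10,11,12,13,14,15,16,17,18,19,20,21,22,23,24,25,26,27,28,29,30,31}
step 4: eval (d < (3 + (thread // 3))) {0,1,2,3,4,5,6,7,8,9,10,11,12,13,14,15,16,17,18,19,20,21,22,23,24,25,26,27,28,29,30,31}
step 5: a <- d                       {3,4,5,6,7,8,9,10,11,12,13,14,15,16,17,18,19,20,21,22,23,24,25,26,27,28,29,30,31}
step 6: d <- (d + 1)                 {3,4,5,6,7,8,9,10,11,12,13,14,15,16,17,18,19,20,21,22,23,24,25,26,27,28,29,30,31}
step 7: eval (d < (3 + (thread // 3))) {3,4,5,6,7,8,9,10,11,12,13,14,15,16,17,18,19,20,21,22,23,24,25,26,27,28,29,30,31}
step 8: a <- d                       {6,7,8,9,10,11,12,13,14,15,16,17,18,19,20,21,22,23,24,25,26,27,28,29,30,31}
step 9: d <- (d + 1)                 {6,7,8,9,10,11,12,13,14,15,16,17,18,19,20,21,22,23,24,25,26,27,28,29,30,31}
step 10: eval (d < (3 + (thread // 3))) {6,7,8,9,10,11,12,13,14,15,16,17,18,19,20,21,22,23,24,25,26,27,28,29,30,31}
step 11: a <- d                       {9,10,11,12,13,14,15,16,17,18,19,20,21,22,23,24,25,26,27,28,29,30,31}
step 12: d <- (d + 1)                 {9,10,11,12,13,14,15,16,17,18,19,20,21,22,23,24,25,26,27,28,29,30,31}
step 13: eval (d < (3 + (thread // 3))) {9,10,11,12,13,14,15,16,17,18,19,20,21,22,23,24,25,26,27,28,29,30,31}
step 14: a <- d                       {12,13,14,15,16,17,18,19,20,21,22,23,24,25,26,27,28,29,30,31}
step 15: d <- (d + 1)                 {12,13,14,15,16,17,18,19,20,21,22,23,24,25,26,27,28,29,30,31}
step 16: eval (d < (3 + (thread // 3))) {12,13,14,15,16,17,18,19,20,21,22,23,24,25,26,27,28,29,30,31}
step 17: a <- d                       {15,16,17,18,19,20,21,22,23,24,25,26,27,28,29,30,31}
step 18: d <- (d + 1)                 {15,16,17,18,19,20,21,22,23,24,25,26,27,28,29,30,31}
step 19: eval (d < (3 + (thread // 3))) {15,16,17,18,19,20,21,22,23,24,25,26,27,28,29,30,31}
step 20: a <- d                       {18,19,20,21,22,23,24,25,26,27,28,29,30,31}
step 21: d <- (d + 1)                 {18,19,20,21,22,23,24,25,26,27,28,29,30,31}
step 22: eval (d < (3 + (thread // 3))) {18,19,20,21,22,23,24,25,26,27,28,29,30,31}
step 23: a <- d                       {21,22,23,24,25,26,27,28,29,30,31}
step 24: d <- (d + 1)                 {21,22,23,24,25,26,27,28,29,30,31}
step 25: eval (d < (3 + (thread // 3))) {21,22,23,24,25,26,27,28,29,30,31}
step 26: a <- d                       {24,25,26,27,28,29,30,31}
step 27: d <- (d + 1)                 {24,25,26,27,28,29,30,31}
step 28: eval (d < (3 + (thread // 3))) {24,25,26,27,28,29,30,31}
step 29: a <- d                       {27,28,29,30,31}
step 30: d <- (d + 1)                 {27,28,29,30,31}
step 31: eval (d < (3 + (thread // 3))) {27,28,29,30,31}
step 32: a <- d                       {30,31}
step 33: d <- (d + 1)                 {30,31}
step 34: eval (d < (3 + (thread // 3))) {30,31}
step 35: a <- min(7, max(-4, thread)) {0,1,2,3,4,5,6,7,8,9,10,11,12,13,14,15,16,17,18,19,20,21,22,23,24,25,26,27,28,29,30,31}
step 36: eval ((thread * a) <= 8)     {0,1,2,3,4,5,6,7,8,9,10,11,12,13,14,15,16,17,18,19,20,21,22,23,24,25,26,27,28,29,30,31}
step 37: a <- (d // 3)                {0,1,2}
step 38: a <- 2                       {3,4,5,6,7,8,9,10,11,12,13,14,15,16,17,18,19,20,21,22,23,24,25,26,27,28,29,30,31}
step 39: d <- a                       {3,4,5,6,7,8,9,10,11,12,13,14,15,16,17,18,19,20,21,22,23,24,25,26,27,28,29,30,31}
step 40: d <- thread                  {3,4,5,6,7,8,9,10,11,12,13,14,15,16,17,18,19,20,21,22,23,24,25,26,27,28,29,30,31}
step 41: a <- d                       {0,1,2,3,4,5,6,7,8,9,10,11,12,13,14,15,16,17,18,19,20,21,22,23,24,25,26,27,28,29,30,31}
step 42: a <- thread                  {0,1,2,3,4,5,6,7,8,9,10,11,12,13,14,15,16,17,18,19,20,21,22,23,24,25,26,27,28,29,30,31}
step 43: a <- 4                       {0,1,2,3,4,5,6,7,8,9,10,11,12,13,14,15,16,17,18,19,20,21,22,23,24,25,26,27,28,29,30,31}
step 44: a <- max(d, (thread * thread)) {0,1,2,3,4,5,6,7,8,9,10,11,12,13,14,15,16,17,18,19,20,21,22,23,24,25,26,27,28,29,30,31}

Answer: 45 steps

a: 3,3,4,9,16,25,36,49,64,81,100,121,144,169,196,225,256,289,324,361,400,441,484,529,576,625,676,729,784,841,900,961
d: 3,3,3,3,4,5,6,7,8,9,10,11,12,13,14,15,16,17,18,19,20,21,22,23,24,25,26,27,28,29,30,31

steps = 45; useful = 907; efficiency = 907/1440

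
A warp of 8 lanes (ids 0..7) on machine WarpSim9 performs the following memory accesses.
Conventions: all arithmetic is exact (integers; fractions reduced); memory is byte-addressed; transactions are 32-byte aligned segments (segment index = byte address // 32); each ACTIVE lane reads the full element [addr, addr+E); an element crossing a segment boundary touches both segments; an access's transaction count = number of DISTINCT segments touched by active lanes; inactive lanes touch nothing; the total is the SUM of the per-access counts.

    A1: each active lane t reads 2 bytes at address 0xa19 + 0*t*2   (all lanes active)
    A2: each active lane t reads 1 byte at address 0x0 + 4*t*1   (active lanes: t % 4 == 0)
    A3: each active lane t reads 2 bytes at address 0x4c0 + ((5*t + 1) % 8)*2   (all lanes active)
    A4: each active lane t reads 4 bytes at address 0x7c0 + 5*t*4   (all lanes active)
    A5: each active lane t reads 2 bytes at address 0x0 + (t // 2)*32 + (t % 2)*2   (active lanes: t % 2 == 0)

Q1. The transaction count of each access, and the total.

A1: 1 transaction
A2: 1 transaction
A3: 1 transaction
A4: 5 transactions
A5: 4 transactions

Answer: 1,1,1,5,4; total 12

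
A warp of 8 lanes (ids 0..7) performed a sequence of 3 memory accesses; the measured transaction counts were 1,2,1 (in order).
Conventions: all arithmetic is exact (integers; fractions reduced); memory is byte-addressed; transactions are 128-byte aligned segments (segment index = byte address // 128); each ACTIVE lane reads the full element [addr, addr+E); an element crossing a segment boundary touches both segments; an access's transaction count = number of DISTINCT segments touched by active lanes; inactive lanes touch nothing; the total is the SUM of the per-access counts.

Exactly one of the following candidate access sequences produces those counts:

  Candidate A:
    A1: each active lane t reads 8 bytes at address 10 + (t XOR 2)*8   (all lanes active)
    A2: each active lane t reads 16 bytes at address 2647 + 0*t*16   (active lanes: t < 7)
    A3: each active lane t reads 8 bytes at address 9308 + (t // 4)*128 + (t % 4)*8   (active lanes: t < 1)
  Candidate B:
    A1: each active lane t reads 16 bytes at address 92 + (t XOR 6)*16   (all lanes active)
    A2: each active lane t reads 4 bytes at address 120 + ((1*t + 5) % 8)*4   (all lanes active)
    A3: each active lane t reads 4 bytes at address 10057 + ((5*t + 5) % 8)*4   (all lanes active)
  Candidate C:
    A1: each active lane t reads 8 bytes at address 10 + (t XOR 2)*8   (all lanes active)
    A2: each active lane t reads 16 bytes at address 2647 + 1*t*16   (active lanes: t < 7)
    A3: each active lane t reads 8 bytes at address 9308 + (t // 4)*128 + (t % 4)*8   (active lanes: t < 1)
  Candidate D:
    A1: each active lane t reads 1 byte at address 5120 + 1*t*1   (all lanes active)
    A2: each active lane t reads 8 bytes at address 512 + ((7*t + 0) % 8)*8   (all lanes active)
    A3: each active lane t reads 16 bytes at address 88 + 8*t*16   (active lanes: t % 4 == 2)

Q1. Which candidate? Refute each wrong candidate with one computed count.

A: A2 gives 1 transaction, not 2
B: A1 gives 2 transactions, not 1
D: A2 gives 1 transaction, not 2
C: all counts match (1,2,1)

Answer: C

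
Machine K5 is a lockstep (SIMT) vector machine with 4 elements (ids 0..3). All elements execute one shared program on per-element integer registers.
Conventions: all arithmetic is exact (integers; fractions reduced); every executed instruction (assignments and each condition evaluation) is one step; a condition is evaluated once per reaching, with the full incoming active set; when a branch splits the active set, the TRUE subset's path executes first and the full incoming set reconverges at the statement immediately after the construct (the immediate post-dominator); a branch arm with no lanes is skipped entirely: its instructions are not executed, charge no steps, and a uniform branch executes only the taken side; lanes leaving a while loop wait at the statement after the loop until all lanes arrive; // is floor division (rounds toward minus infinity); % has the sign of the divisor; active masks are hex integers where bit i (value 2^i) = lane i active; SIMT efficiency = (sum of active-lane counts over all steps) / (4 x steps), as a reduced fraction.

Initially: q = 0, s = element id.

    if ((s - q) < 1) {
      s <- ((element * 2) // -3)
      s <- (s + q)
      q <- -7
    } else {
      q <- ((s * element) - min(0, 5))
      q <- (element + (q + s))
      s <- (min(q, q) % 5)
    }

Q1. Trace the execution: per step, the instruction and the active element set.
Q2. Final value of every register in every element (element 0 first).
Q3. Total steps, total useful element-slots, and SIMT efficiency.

step 0: eval ((s - q) < 1)           0xf
step 1: s <- ((element * 2) // -3)   0x1
step 2: s <- (s + q)                 0x1
step 3: q <- -7                      0x1
step 4: q <- ((s * element) - min(0, 5)) 0xe
step 5: q <- (element + (q + s))     0xe
step 6: s <- (min(q, q) % 5)         0xe

Answer: 7 steps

q: -7,3,8,15
s: 0,3,3,0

steps = 7; useful = 16; efficiency = 16/28 = 4/7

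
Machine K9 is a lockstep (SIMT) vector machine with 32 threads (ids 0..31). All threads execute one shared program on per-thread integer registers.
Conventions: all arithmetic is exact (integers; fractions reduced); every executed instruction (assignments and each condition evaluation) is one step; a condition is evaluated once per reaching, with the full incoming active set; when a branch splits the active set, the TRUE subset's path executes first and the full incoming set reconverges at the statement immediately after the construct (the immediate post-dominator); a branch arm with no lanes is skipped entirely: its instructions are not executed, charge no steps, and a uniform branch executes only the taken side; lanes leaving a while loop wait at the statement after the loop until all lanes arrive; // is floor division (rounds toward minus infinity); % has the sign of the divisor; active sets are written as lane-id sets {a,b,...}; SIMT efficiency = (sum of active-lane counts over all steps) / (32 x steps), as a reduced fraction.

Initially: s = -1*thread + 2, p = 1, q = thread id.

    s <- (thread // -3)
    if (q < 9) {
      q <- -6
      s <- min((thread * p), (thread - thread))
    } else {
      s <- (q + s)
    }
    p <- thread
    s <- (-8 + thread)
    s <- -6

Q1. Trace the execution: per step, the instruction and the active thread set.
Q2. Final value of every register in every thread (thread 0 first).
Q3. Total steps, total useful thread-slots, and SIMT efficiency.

step 0: s <- (thread // -3)          {0,1,2,3,4,5,6,7,8,9,10,11,12,13,14,15,16,17,18,19,20,21,22,23,24,25,26,27,28,29,30,31}
step 1: eval (q < 9)                 {0,1,2,3,4,5,6,7,8,9,10,11,12,13,14,15,16,17,18,19,20,21,22,23,24,25,26,27,28,29,30,31}
step 2: q <- -6                      {0,1,2,3,4,5,6,7,8}
step 3: s <- min((thread * p), (thread - thread)) {0,1,2,3,4,5,6,7,8}
step 4: s <- (q + s)                 {9,10,11,12,13,14,15,16,17,18,19,20,21,22,23,24,25,26,27,28,29,30,31}
step 5: p <- thread                  {0,1,2,3,4,5,6,7,8,9,10,11,12,13,14,15,16,17,18,19,20,21,22,23,24,25,26,27,28,29,30,31}
step 6: s <- (-8 + thread)           {0,1,2,3,4,5,6,7,8,9,10,11,12,13,14,15,16,17,18,19,20,21,22,23,24,25,26,27,28,29,30,31}
step 7: s <- -6                      {0,1,2,3,4,5,6,7,8,9,10,11,12,13,14,15,16,17,18,19,20,21,22,23,24,25,26,27,28,29,30,31}

Answer: 8 steps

s: -6,-6,-6,-6,-6,-6,-6,-6,-6,-6,-6,-6,-6,-6,-6,-6,-6,-6,-6,-6,-6,-6,-6,-6,-6,-6,-6,-6,-6,-6,-6,-6
p: 0,1,2,3,4,5,6,7,8,9,10,11,12,13,14,15,16,17,18,19,20,21,22,23,24,25,26,27,28,29,30,31
q: -6,-6,-6,-6,-6,-6,-6,-6,-6,9,10,11,12,13,14,15,16,17,18,19,20,21,22,23,24,25,26,27,28,29,30,31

steps = 8; useful = 201; efficiency = 201/256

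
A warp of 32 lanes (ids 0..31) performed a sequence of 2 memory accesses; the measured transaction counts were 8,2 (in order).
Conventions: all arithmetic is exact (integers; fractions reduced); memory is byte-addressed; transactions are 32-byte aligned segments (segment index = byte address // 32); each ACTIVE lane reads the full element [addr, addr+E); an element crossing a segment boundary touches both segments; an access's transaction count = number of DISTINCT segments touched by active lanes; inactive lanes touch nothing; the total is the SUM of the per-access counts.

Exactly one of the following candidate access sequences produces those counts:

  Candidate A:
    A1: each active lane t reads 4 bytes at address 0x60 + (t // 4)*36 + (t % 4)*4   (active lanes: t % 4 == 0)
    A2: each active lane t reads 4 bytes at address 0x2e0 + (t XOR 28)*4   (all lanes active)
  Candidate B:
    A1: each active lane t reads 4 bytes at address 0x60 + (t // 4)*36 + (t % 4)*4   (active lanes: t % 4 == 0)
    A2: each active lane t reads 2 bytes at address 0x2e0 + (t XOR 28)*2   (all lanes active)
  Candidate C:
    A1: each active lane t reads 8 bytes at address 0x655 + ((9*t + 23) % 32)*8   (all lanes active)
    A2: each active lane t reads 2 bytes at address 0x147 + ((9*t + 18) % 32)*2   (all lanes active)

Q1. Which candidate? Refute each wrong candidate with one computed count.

A: A2 gives 4 transactions, not 2
C: A1 gives 9 transactions, not 8
B: all counts match (8,2)

Answer: B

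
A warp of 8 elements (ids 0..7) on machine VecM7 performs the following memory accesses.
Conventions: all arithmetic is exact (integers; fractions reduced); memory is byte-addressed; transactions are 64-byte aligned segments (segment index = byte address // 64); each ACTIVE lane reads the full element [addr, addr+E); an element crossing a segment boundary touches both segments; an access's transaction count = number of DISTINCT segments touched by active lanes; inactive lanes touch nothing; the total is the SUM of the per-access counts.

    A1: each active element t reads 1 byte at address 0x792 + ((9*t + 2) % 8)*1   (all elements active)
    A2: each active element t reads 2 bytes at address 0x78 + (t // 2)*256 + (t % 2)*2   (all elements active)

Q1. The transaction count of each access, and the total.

A1: 1 transaction
A2: 4 transactions

Answer: 1,4; total 5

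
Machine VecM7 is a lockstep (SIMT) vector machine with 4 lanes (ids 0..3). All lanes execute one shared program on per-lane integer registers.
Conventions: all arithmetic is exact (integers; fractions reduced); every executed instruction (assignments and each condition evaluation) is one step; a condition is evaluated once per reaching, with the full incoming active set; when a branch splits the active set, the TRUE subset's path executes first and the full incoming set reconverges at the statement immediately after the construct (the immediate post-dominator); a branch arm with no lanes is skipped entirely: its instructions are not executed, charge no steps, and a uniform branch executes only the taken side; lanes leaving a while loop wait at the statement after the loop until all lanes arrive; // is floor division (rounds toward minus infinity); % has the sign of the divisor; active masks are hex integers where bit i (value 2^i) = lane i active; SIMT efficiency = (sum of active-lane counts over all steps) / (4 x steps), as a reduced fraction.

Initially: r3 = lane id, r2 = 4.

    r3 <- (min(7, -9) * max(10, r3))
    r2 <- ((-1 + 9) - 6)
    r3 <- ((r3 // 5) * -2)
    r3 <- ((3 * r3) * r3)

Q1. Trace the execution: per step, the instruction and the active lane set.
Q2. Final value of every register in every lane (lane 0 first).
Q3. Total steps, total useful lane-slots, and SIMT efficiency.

step 0: r3 <- (min(7, -9) * max(10, r3)) 0xf
step 1: r2 <- ((-1 + 9) - 6)         0xf
step 2: r3 <- ((r3 // 5) * -2)       0xf
step 3: r3 <- ((3 * r3) * r3)        0xf

Answer: 4 steps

r3: 3888,3888,3888,3888
r2: 2,2,2,2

steps = 4; useful = 16; efficiency = 16/16 = 1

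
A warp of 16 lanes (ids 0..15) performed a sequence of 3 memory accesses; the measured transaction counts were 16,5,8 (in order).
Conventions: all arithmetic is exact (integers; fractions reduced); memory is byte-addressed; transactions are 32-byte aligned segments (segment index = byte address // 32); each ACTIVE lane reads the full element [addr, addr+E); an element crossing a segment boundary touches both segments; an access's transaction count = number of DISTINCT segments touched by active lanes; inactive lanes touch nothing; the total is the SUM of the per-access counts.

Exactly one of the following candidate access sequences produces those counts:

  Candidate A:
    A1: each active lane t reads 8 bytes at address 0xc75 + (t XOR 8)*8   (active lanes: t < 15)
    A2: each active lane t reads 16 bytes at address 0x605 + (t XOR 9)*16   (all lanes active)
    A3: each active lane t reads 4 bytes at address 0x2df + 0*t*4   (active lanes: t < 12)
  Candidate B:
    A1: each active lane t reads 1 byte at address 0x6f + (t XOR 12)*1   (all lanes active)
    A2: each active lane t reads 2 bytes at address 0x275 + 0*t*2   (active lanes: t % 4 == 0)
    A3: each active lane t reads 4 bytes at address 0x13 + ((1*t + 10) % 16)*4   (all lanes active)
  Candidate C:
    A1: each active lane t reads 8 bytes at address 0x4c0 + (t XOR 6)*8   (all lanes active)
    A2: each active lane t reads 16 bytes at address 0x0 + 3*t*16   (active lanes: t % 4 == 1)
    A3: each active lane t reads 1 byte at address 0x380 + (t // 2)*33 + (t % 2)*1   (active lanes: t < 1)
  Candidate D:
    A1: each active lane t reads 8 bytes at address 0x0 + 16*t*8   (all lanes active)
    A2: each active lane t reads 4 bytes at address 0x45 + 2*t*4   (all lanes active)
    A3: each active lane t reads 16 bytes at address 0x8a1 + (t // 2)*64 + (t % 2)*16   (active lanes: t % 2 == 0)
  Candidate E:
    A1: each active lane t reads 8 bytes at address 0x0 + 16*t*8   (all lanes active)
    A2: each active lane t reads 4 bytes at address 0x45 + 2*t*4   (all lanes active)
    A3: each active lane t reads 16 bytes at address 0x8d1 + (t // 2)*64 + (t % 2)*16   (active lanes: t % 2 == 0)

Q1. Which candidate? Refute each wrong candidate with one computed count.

A: A1 gives 5 transactions, not 16
B: A1 gives 1 transaction, not 16
C: A1 gives 4 transactions, not 16
E: A3 gives 16 transactions, not 8
D: all counts match (16,5,8)

Answer: D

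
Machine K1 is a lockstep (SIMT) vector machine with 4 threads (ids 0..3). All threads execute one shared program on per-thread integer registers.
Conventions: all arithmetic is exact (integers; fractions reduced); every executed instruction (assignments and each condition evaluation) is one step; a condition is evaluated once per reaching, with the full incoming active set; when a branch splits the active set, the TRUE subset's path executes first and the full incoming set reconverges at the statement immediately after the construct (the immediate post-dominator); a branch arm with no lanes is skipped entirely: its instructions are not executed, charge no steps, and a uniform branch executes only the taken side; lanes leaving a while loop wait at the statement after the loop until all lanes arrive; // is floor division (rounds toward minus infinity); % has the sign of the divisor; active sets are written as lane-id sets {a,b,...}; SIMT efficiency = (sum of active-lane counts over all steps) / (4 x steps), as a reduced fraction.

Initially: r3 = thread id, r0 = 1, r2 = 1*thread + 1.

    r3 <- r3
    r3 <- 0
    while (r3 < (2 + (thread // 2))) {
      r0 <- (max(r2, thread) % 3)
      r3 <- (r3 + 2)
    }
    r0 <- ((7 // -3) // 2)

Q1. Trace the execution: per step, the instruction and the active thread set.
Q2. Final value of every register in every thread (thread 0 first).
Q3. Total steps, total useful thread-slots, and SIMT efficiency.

step 0: r3 <- r3                     {0,1,2,3}
step 1: r3 <- 0                      {0,1,2,3}
step 2: eval (r3 < (2 + (thread // 2))) {0,1,2,3}
step 3: r0 <- (max(r2, thread) % 3)  {0,1,2,3}
step 4: r3 <- (r3 + 2)               {0,1,2,3}
step 5: eval (r3 < (2 + (thread // 2))) {0,1,2,3}
step 6: r0 <- (max(r2, thread) % 3)  {2,3}
step 7: r3 <- (r3 + 2)               {2,3}
step 8: eval (r3 < (2 + (thread // 2))) {2,3}
step 9: r0 <- ((7 // -3) // 2)       {0,1,2,3}

Answer: 10 steps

r3: 2,2,4,4
r0: -2,-2,-2,-2
r2: 1,2,3,4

steps = 10; useful = 34; efficiency = 34/40 = 17/20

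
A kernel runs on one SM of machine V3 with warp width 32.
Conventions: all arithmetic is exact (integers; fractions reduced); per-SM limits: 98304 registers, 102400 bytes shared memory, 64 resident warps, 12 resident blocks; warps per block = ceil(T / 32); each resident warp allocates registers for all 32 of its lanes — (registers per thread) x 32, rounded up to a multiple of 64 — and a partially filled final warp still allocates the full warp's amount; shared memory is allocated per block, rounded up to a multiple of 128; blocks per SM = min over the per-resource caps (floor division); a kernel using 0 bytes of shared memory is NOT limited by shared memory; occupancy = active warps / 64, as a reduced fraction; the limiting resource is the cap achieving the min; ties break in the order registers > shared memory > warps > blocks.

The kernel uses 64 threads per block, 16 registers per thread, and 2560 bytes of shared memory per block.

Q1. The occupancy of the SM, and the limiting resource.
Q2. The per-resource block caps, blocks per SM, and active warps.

Answer: occupancy 3/8, limited by blocks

registers: 96 blocks
shared memory: 40 blocks
warps: 32 blocks
blocks: 12 blocks

Answer: 12 blocks, 24 active warps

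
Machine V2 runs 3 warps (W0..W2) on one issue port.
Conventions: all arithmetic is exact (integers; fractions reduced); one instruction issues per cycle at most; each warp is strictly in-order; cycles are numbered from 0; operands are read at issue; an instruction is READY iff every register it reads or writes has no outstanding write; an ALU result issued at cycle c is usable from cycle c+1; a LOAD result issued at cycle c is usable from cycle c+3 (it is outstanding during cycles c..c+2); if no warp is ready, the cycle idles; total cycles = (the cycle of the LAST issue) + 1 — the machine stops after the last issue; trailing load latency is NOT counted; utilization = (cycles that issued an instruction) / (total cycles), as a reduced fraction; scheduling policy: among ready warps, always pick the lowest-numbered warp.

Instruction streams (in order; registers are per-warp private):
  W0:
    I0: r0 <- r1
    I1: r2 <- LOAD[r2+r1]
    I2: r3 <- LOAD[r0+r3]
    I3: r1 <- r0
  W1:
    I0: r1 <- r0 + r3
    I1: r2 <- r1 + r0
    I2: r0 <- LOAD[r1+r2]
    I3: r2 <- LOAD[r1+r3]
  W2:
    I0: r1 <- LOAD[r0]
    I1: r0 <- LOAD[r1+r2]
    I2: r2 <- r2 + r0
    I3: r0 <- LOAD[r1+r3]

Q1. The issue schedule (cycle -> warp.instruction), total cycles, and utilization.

cycle 0: W0.I0
cycle 1: W0.I1
cycle 2: W0.I2
cycle 3: W0.I3
cycle 4: W1.I0
cycle 5: W1.I1
cycle 6: W1.I2
cycle 7: W1.I3
cycle 8: W2.I0
cycle 9: idle
cycle 10: idle
cycle 11: W2.I1
cycle 12: idle
cycle 13: idle
cycle 14: W2.I2
cycle 15: W2.I3

Answer: 16 cycles, utilization 3/4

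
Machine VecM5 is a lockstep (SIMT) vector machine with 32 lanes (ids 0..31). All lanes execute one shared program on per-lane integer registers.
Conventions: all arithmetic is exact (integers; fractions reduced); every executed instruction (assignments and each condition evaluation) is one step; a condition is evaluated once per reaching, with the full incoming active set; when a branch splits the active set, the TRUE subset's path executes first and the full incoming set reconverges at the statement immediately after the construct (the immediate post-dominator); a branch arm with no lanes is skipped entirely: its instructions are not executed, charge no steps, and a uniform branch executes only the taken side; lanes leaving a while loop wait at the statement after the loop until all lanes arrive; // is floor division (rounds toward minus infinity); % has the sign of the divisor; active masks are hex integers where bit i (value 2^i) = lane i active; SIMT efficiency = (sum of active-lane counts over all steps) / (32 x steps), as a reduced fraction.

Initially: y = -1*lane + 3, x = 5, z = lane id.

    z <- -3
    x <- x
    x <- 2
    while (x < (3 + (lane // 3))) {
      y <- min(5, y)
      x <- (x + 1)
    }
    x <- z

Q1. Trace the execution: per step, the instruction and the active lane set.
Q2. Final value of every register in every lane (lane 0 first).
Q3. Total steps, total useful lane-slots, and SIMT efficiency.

step 0: z <- -3                      0xffffffff
step 1: x <- x                       0xffffffff
step 2: x <- 2                       0xffffffff
step 3: eval (x < (3 + (lane // 3))) 0xffffffff
step 4: y <- min(5, y)               0xffffffff
step 5: x <- (x + 1)                 0xffffffff
step 6: eval (x < (3 + (lane // 3))) 0xffffffff
step 7: y <- min(5, y)               0xfffffff8
step 8: x <- (x + 1)                 0xfffffff8
step 9: eval (x < (3 + (lane // 3))) 0xfffffff8
step 10: y <- min(5, y)               0xffffffc0
step 11: x <- (x + 1)                 0xffffffc0
step 12: eval (x < (3 + (lane // 3))) 0xffffffc0
step 13: y <- min(5, y)               0xfffffe00
step 14: x <- (x + 1)                 0xfffffe00
step 15: eval (x < (3 + (lane // 3))) 0xfffffe00
step 16: y <- min(5, y)               0xfffff000
step 17: x <- (x + 1)                 0xfffff000
step 18: eval (x < (3 + (lane // 3))) 0xfffff000
step 19: y <- min(5, y)               0xffff8000
step 20: x <- (x + 1)                 0xffff8000
step 21: eval (x < (3 + (lane // 3))) 0xffff8000
step 22: y <- min(5, y)               0xfffc0000
step 23: x <- (x + 1)                 0xfffc0000
step 24: eval (x < (3 + (lane // 3))) 0xfffc0000
step 25: y <- min(5, y)               0xffe00000
step 26: x <- (x + 1)                 0xffe00000
step 27: eval (x < (3 + (lane // 3))) 0xffe00000
step 28: y <- min(5, y)               0xff000000
step 29: x <- (x + 1)                 0xff000000
step 30: eval (x < (3 + (lane // 3))) 0xff000000
step 31: y <- min(5, y)               0xf8000000
step 32: x <- (x + 1)                 0xf8000000
step 33: eval (x < (3 + (lane // 3))) 0xf8000000
step 34: y <- min(5, y)               0xc0000000
step 35: x <- (x + 1)                 0xc0000000
step 36: eval (x < (3 + (lane // 3))) 0xc0000000
step 37: x <- z                       0xffffffff

Answer: 38 steps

y: 3,2,1,0,-1,-2,-3,-4,-5,-6,-7,-8,-9,-10,-11,-12,-13,-14,-15,-16,-17,-18,-19,-20,-21,-22,-23,-24,-25,-26,-27,-28
x: -3,-3,-3,-3,-3,-3,-3,-3,-3,-3,-3,-3,-3,-3,-3,-3,-3,-3,-3,-3,-3,-3,-3,-3,-3,-3,-3,-3,-3,-3,-3,-3
z: -3,-3,-3,-3,-3,-3,-3,-3,-3,-3,-3,-3,-3,-3,-3,-3,-3,-3,-3,-3,-3,-3,-3,-3,-3,-3,-3,-3,-3,-3,-3,-3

steps = 38; useful = 721; efficiency = 721/1216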